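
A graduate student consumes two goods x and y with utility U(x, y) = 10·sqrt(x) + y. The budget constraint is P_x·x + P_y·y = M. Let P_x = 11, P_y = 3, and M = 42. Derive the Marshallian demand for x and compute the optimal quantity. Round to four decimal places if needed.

x* = 1.8595

Set MRS = P_x/P_y: 5·x^(−1/2) = P_x/P_y.
Thus x* = (5·P_y/P_x)² — independent of M — with the rest of income spent on y.
Plugging in: x* = (5·3/11)² = 1.8595.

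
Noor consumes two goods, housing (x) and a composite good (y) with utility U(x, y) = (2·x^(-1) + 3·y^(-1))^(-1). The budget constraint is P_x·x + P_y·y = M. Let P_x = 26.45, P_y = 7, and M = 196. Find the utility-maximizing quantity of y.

MU_x ∝ 2·x^(-2), MU_y ∝ 3·y^(-2), so MRS = (2/3)·(y/x)^(2) = P_x/P_y.
Solve for the ratio: y/x = [(3/2)·P_x/P_y]^(0.5).
With the ratio pinned down, the budget gives x* = M/(P_x + P_y·(y/x)) and y* = (y/x)·x*.
Numerically y/x = 2.380726, so x* = 196/(26.45 + 7·2.380726) = 4.546 and y* = 2.380726·4.546 = 10.8227.

y* = 10.8227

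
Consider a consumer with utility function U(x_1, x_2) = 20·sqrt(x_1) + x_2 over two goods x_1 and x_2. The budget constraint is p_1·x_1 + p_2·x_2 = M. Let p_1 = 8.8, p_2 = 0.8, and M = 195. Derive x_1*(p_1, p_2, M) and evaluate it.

x_1* = 0.8264

MU_x_1 = 10/√x_1, MU_x_2 = 1. Tangency: 10/√x_1 = p_1/p_2.
Solve: √x_1 = 10·p_2/p_1, so x_1*(p_1,p_2) = (10·p_2/p_1)², and x_2* = (M − p_1·x_1*)/p_2.
Plugging in: x_1* = (10·0.8/8.8)² = 0.8264.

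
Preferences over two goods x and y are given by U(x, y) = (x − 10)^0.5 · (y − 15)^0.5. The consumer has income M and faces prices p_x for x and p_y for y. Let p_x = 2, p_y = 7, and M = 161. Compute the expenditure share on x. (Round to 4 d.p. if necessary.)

MRS = (y−15)/(x−10). Tangency with p_x/p_y gives y−15 = (p_x/p_y)·(x−10).
After buying the subsistence bundle (10, 15), a share 0.5 of the remaining income goes to x: x* = 10 + 0.5·(M − 10p_x − 15p_y)/p_x.
Discretionary income = 161 − 10·2 − 15·7 = 36; x* = 10 + 0.5·36/2 = 19; y* = 15 + 0.5·36/7 = 17.5714.
Expenditure on x: 2·19 = 38; share = 0.236.

share on x = 0.236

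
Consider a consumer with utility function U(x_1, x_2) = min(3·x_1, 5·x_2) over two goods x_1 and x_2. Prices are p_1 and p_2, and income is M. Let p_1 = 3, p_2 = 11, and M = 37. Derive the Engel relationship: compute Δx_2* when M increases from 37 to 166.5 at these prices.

Demand: x_1*(p_1,p_2,M) = 5·M/(5·p_1 + 3·p_2), x_2* = 3·M/(5·p_1 + 3·p_2).
Here 5·3 + 3·11 = 48, giving x_2* = 2.3125.
At M' = 166.5: x_2* = 10.4062. Change: 10.4062 − 2.3125 = 8.0938.

Δx_2* = 8.0938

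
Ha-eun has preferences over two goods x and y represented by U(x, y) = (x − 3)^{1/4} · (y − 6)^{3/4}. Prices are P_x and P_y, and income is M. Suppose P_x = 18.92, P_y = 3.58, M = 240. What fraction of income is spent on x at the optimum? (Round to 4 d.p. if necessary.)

This is Cobb-Douglas in (x−3, y−6): tangency gives 0.25·P_y·(y−6) = 0.75·P_x·(x−3).
After buying the subsistence bundle (3, 6), a share 0.25 of the remaining income goes to x: x* = 3 + 0.25·(M − 3P_x − 6P_y)/P_x.
Discretionary income = 240 − 3·18.92 − 6·3.58 = 161.76; x* = 3 + 0.25·161.76/18.92 = 5.1374; y* = 6 + 0.75·161.76/3.58 = 39.8883.
Expenditure on x: 18.92·5.1374 = 97.2; share = 0.405.

share on x = 0.405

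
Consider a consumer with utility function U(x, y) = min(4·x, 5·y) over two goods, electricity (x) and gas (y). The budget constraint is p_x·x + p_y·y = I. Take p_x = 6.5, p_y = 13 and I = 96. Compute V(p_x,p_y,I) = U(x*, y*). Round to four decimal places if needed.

With perfect complements, no substitution: consume in ratio x:y = 5:4.
Budget: p_x·x + p_y·(4/5)·x = I, so (5·p_x + 4·p_y)·x = 5·I.
Demand: x*(p_x,p_y,I) = 5·I/(5·p_x + 4·p_y), y* = 4·I/(5·p_x + 4·p_y).
Here 5·6.5 + 4·13 = 84.5, giving x* = 5.6805 and y* = 4.5444.
Utility at the optimum: U(5.6805, 4.5444) = 22.7219.

V = 22.7219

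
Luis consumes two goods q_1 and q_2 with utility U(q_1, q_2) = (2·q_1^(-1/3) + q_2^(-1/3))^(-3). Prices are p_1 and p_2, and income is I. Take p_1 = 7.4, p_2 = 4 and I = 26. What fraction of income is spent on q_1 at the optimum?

MU_q_1 ∝ 2·q_1^(-4/3), MU_q_2 ∝ q_2^(-4/3), so MRS = 2·(q_2/q_1)^(4/3) = p_1/p_2.
Solve for the ratio: q_2/q_1 = [(1/2)·p_1/p_2]^(0.75).
With the ratio pinned down, the budget gives q_1* = I/(p_1 + p_2·(q_2/q_1)) and q_2* = (q_2/q_1)·q_1*.
Numerically q_2/q_1 = 0.943205, so q_1* = 26/(7.4 + 4·0.943205) = 2.3271 and q_2* = 0.943205·2.3271 = 2.1949.
Expenditure on q_1: 7.4·2.3271 = 17.2204; share = 0.6623.

share on q_1 = 0.6623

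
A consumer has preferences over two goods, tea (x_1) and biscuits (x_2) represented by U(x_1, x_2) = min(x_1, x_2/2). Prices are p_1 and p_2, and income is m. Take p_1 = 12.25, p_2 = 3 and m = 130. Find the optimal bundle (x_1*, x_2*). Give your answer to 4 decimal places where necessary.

Leontief preferences: the optimum is at the kink where x_1/1 = x_2/2, i.e. x_2 = 2·x_1.
Budget: p_1·x_1 + p_2·2·x_1 = m, so (p_1 + 2·p_2)·x_1 = m.
Demand: x_1*(p_1,p_2,m) = m/(p_1 + 2·p_2), x_2* = 2·m/(p_1 + 2·p_2).
Here 12.25 + 2·3 = 18.25, giving x_1* = 7.1233 and x_2* = 14.2466.

x_1* = 7.1233, x_2* = 14.2466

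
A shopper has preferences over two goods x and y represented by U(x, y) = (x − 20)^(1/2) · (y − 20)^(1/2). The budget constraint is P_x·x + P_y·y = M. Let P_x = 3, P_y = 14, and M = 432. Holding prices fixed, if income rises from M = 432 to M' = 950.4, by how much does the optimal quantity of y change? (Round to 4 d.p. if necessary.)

Δy* = 18.5143

MRS = (y−20)/(x−20). Tangency with P_x/P_y gives y−20 = (P_x/P_y)·(x−20).
Substituting into the budget: x* = 20 + 0.5·(M − 20·P_x − 20·P_y)/P_x, and y* = 20 + 0.5·(…)/P_y.
Discretionary income = 432 − 20·3 − 20·14 = 92; y* = 20 + 0.5·92/14 = 23.2857.
At M' = 950.4: y* = 41.8. Change: 41.8 − 23.2857 = 18.5143.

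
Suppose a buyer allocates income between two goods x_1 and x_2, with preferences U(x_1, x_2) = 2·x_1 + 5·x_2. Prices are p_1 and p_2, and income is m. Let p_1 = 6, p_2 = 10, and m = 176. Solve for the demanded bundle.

Linear utility — the consumer picks whichever good has higher MU/price: 2/6 = 0.3333 vs 5/10 = 0.5.
x_2 gives more utility per dollar, so spend all income on x_2: x_2* = m/p_2, x_1* = 0.
Numerically: x_1* = 0, x_2* = 17.6.

x_1* = 0, x_2* = 17.6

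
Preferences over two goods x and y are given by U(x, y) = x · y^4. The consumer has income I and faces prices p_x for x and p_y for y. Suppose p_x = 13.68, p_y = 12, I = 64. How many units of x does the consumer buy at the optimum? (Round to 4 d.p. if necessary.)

Tangency: MRS = (1/4)·y/x = p_x/p_y.
So p_y·y = 4·p_x·x; combined with the budget, a share 0.2 of income goes to x.
Demand: x*(p_x,p_y,I) = 0.2·I/p_x and y* = 0.8·I/p_y.
At p_x=13.68, p_y=12, I=64: x* = 0.2·64/13.68 = 0.9357.

x* = 0.9357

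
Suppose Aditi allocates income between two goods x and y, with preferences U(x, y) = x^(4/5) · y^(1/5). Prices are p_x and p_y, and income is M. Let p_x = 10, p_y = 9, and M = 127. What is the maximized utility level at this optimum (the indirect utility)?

Demand: x*(p_x,p_y,M) = 0.8·M/p_x and y* = 0.2·M/p_y.
At p_x=10, p_y=9, M=127: x* = 0.8·127/10 = 10.16, y* = 2.8222.
Utility at the optimum: U(10.16, 2.8222) = 7.8638.

V = 7.8638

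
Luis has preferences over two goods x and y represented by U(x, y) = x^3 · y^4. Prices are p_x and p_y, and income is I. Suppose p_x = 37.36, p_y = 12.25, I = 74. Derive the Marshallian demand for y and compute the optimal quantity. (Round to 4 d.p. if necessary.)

Tangency: MRS = (3/4)·y/x = p_x/p_y.
Rearranging, p_y·y = (4/3)·p_x·x. Substituting into the budget gives p_x·x·(1 + (4/3)) = I.
Demand: x*(p_x,p_y,I) = 3/7·I/p_x and y* = 4/7·I/p_y.
At p_x=37.36, p_y=12.25, I=74: y* = 4/7·74/12.25 = 3.4519.

y* = 3.4519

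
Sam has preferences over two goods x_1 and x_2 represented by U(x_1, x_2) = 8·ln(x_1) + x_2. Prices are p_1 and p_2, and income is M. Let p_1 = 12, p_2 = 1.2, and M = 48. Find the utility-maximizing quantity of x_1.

Set MRS = p_1/p_2: (8/x_1)/1 = p_1/p_2.
So x_1*(p_1,p_2) = 8·p_2/p_1, independent of income; and x_2* = (M − 8·p_2)/p_2.
At the given prices: x_1* = 8·1.2/12 = 0.8.

x_1* = 0.8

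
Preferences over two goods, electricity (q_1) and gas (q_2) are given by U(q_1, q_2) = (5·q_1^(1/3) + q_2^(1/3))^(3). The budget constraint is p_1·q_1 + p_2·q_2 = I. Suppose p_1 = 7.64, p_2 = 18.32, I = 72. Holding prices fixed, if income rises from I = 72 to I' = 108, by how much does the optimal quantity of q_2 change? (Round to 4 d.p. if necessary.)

Substitute q_2 = (q_2/q_1)·q_1 into the budget: q_1* = I/(p_1 + p_2·(q_2/q_1)).
Numerically q_2/q_1 = 0.024088, so q_1* = 72/(7.64 + 18.32·0.024088) = 8.9095 and q_2* = 0.024088·8.9095 = 0.2146.
At I' = 108: q_2* = 0.3219. Change: 0.3219 − 0.2146 = 0.1073.

Δq_2* = 0.1073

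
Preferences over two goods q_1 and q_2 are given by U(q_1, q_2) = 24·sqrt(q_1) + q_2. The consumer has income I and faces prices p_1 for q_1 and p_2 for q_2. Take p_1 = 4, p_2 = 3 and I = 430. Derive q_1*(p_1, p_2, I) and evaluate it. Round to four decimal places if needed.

q_1* = 81

Utility is quasi-linear in q_2; the FOC for q_1 is 12/√q_1 = p_1/p_2.
Thus q_1* = (12·p_2/p_1)² — independent of I — with the rest of income spent on q_2.
Plugging in: q_1* = (12·3/4)² = 81.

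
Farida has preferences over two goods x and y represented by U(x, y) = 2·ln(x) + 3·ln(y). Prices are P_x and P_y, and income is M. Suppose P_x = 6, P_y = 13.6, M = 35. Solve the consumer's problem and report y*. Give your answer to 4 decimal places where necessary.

y* = 1.5441

Demand: x*(P_x,P_y,M) = 0.4·M/P_x and y* = 0.6·M/P_y.
At P_x=6, P_y=13.6, M=35: y* = 0.6·35/13.6 = 1.5441.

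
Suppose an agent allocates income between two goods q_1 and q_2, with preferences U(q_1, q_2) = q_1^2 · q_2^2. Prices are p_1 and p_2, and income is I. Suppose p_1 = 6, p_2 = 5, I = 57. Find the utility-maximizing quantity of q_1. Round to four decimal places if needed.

Demand: q_1*(p_1,p_2,I) = 0.5·I/p_1 and q_2* = 0.5·I/p_2.
At p_1=6, p_2=5, I=57: q_1* = 0.5·57/6 = 4.75.

q_1* = 4.75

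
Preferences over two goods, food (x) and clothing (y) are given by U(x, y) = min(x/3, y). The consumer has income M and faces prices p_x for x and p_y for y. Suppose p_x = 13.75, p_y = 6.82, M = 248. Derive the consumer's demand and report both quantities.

With perfect complements, no substitution: consume in ratio x:y = 3:1.
Budget: p_x·x + p_y·(1/3)·x = M, so (3·p_x + p_y)·x = 3·M.
Demand: x*(p_x,p_y,M) = 3·M/(3·p_x + p_y), y* = M/(3·p_x + p_y).
Here 3·13.75 + 6.82 = 48.07, giving x* = 15.4774 and y* = 5.1591.

x* = 15.4774, y* = 5.1591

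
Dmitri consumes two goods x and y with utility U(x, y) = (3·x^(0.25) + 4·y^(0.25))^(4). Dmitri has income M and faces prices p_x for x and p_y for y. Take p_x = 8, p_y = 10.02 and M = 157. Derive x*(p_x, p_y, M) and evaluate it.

MRS = MU_x/MU_y = (3/4)·(y/x)^(0.75). Set equal to p_x/p_y.
Solve for the ratio: y/x = [(4/3)·p_x/p_y]^(4/3).
With the ratio pinned down, the budget gives x* = M/(p_x + p_y·(y/x)) and y* = (y/x)·x*.
Numerically y/x = 1.086963, so x* = 157/(8 + 10.02·1.086963) = 8.3107.

x* = 8.3107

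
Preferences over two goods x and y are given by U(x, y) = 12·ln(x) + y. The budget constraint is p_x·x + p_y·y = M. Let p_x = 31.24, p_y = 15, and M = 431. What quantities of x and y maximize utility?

x* = 5.7618, y* = 16.7333

MU_x = 12/x, MU_y = 1. Tangency: 12/x = p_x/p_y.
So x*(p_x,p_y) = 12·p_y/p_x, independent of income; and y* = (M − 12·p_y)/p_y.
At the given prices: x* = 12·15/31.24 = 5.7618, and y* = 16.7333.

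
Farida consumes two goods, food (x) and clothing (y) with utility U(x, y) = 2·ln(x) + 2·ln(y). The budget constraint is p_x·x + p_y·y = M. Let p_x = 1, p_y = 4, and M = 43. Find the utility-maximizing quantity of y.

Tangency: MRS = y/x = p_x/p_y.
Rearranging, p_y·y = p_x·x. Substituting into the budget gives p_x·x·(1 + 1) = M.
Demand: x*(p_x,p_y,M) = 0.5·M/p_x and y* = 0.5·M/p_y.
At p_x=1, p_y=4, M=43: y* = 0.5·43/4 = 5.375.

y* = 5.375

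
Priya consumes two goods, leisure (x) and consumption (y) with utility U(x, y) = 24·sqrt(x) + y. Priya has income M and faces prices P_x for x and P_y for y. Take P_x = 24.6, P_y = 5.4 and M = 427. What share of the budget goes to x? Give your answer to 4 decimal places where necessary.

Utility is quasi-linear in y; the FOC for x is 12/√x = P_x/P_y.
Thus x* = (12·P_y/P_x)² — independent of M — with the rest of income spent on y.
Plugging in: x* = (12·5.4/24.6)² = 6.9387, y* = 47.4643.
Expenditure on x: 24.6·6.9387 = 170.6927; share = 0.3997.

share on x = 0.3997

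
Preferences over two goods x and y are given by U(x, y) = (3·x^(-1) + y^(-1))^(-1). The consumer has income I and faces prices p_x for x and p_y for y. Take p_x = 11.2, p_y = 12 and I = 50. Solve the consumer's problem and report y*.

From the CES first-order condition, 3·(y/x)^(2) = p_x/p_y.
Hence y/x = ((1/3)·p_x/p_y)^(1/(2)), i.e. raised to the 0.5 power.
With the ratio pinned down, the budget gives x* = I/(p_x + p_y·(y/x)) and y* = (y/x)·x*.
Numerically y/x = 0.557773, so x* = 50/(11.2 + 12·0.557773) = 2.7943 and y* = 0.557773·2.7943 = 1.5586.

y* = 1.5586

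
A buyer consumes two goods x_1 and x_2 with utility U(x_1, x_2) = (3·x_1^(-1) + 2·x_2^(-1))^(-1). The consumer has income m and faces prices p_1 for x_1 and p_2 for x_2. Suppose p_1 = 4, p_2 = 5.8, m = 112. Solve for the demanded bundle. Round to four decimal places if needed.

From the CES first-order condition, (3/2)·(x_2/x_1)^(2) = p_1/p_2.
Hence x_2/x_1 = ((2/3)·p_1/p_2)^(1/(2)), i.e. raised to the 0.5 power.
Substitute x_2 = (x_2/x_1)·x_1 into the budget: x_1* = m/(p_1 + p_2·(x_2/x_1)).
Numerically x_2/x_1 = 0.678064, so x_1* = 112/(4 + 5.8·0.678064) = 14.1187 and x_2* = 0.678064·14.1187 = 9.5733.

x_1* = 14.1187, x_2* = 9.5733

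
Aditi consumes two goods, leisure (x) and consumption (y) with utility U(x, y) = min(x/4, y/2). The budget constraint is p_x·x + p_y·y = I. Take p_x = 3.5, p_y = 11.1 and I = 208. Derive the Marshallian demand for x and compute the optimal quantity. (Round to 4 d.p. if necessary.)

With perfect complements, no substitution: consume in ratio x:y = 4:2.
Budget: p_x·x + p_y·(1/2)·x = I, so (4·p_x + 2·p_y)·x = 4·I.
Demand: x*(p_x,p_y,I) = 4·I/(4·p_x + 2·p_y), y* = 2·I/(4·p_x + 2·p_y).
Here 4·3.5 + 2·11.1 = 36.2, giving x* = 22.9834.

x* = 22.9834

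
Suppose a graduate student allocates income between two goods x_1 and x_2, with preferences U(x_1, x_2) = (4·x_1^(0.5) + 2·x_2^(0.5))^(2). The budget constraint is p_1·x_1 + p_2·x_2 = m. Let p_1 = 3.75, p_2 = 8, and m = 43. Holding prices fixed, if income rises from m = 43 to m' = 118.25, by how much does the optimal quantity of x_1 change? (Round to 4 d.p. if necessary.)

Δx_1* = 17.9618

MRS = MU_x_1/MU_x_2 = 2·(x_2/x_1)^(0.5). Set equal to p_1/p_2.
Solve for the ratio: x_2/x_1 = [(1/2)·p_1/p_2]^(2).
With the ratio pinned down, the budget gives x_1* = m/(p_1 + p_2·(x_2/x_1)) and x_2* = (x_2/x_1)·x_1*.
Numerically x_2/x_1 = 0.054932, so x_1* = 43/(3.75 + 8·0.054932) = 10.2639.
At m' = 118.25: x_1* = 28.2256. Change: 28.2256 − 10.2639 = 17.9618.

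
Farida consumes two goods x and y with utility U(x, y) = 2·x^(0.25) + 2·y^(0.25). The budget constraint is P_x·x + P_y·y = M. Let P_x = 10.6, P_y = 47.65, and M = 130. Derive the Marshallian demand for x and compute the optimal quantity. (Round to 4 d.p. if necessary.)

MU_x ∝ 2·x^(-0.75), MU_y ∝ 2·y^(-0.75), so MRS = (y/x)^(0.75) = P_x/P_y.
Hence y/x = (P_x/P_y)^(1/(0.75)), i.e. raised to the 4/3 power.
With the ratio pinned down, the budget gives x* = M/(P_x + P_y·(y/x)) and y* = (y/x)·x*.
Numerically y/x = 0.13479, so x* = 130/(10.6 + 47.65·0.13479) = 7.6368.

x* = 7.6368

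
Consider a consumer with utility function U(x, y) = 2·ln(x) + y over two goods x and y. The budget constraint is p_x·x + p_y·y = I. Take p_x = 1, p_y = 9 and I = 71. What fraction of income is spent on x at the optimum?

So x*(p_x,p_y) = 2·p_y/p_x, independent of income; and y* = (I − 2·p_y)/p_y.
At the given prices: x* = 2·9/1 = 18, and y* = 5.8889.
Expenditure on x: 1·18 = 18; share = 0.2535.

share on x = 0.2535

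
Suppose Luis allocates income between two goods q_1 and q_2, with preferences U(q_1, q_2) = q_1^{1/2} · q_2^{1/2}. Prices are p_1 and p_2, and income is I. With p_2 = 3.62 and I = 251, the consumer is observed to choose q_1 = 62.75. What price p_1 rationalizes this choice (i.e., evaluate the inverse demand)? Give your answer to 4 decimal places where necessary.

MU_q_1/MU_q_2 = (0.5·q_2)/(0.5·q_1); tangency sets this equal to p_1/p_2.
So 0.5·p_2·q_2 = 0.5·p_1·q_1; combined with the budget, a share 0.5 of income goes to q_1.
Demand: q_1*(p_1,p_2,I) = 0.5·I/p_1 and q_2* = 0.5·I/p_2.
Set q_1* = 62.75 in the demand function and solve for p_1: p_1 = 2.

p_1 = 2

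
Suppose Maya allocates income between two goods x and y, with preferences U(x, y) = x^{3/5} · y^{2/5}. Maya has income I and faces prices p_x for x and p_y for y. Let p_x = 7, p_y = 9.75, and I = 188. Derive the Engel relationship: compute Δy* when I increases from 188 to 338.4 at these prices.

Δy* = 6.1703

The MRS is (3/2)·y/x. Set MRS = p_x/p_y.
So 0.6·p_y·y = 0.4·p_x·x; combined with the budget, a share 0.6 of income goes to x.
Demand: x*(p_x,p_y,I) = 0.6·I/p_x and y* = 0.4·I/p_y.
At p_x=7, p_y=9.75, I=188: y* = 0.4·188/9.75 = 7.7128.
At I' = 338.4: y* = 13.8831. Change: 13.8831 − 7.7128 = 6.1703.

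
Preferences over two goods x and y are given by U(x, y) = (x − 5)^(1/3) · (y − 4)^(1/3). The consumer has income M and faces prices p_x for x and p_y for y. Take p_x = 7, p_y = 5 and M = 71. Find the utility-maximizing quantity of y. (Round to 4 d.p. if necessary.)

y* = 5.6

Substituting into the budget: x* = 5 + 0.5·(M − 5·p_x − 4·p_y)/p_x, and y* = 4 + 0.5·(…)/p_y.
Discretionary income = 71 − 5·7 − 4·5 = 16; y* = 4 + 0.5·16/5 = 5.6.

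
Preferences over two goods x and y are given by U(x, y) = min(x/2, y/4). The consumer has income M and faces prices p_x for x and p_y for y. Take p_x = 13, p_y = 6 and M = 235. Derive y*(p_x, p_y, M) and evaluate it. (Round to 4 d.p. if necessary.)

Leontief preferences: the optimum is at the kink where x/2 = y/4, i.e. y = 2·x.
Budget: p_x·x + p_y·2·x = M, so (2·p_x + 4·p_y)·x = 2·M.
Demand: x*(p_x,p_y,M) = 2·M/(2·p_x + 4·p_y), y* = 4·M/(2·p_x + 4·p_y).
Here 2·13 + 4·6 = 50, giving y* = 18.8.

y* = 18.8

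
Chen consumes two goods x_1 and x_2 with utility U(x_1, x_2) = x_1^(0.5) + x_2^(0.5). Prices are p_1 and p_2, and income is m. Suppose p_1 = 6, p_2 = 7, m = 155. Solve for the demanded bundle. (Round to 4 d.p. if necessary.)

Numerically x_2/x_1 = 0.734694, so x_1* = 155/(6 + 7·0.734694) = 13.9103 and x_2* = 0.734694·13.9103 = 10.2198.

x_1* = 13.9103, x_2* = 10.2198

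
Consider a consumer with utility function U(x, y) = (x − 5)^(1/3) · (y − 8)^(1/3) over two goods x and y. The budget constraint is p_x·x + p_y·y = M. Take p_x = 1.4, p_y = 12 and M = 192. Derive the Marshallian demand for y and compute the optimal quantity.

y* = 11.7083

MRS = (y−8)/(x−5). Tangency with p_x/p_y gives y−8 = (p_x/p_y)·(x−5).
Substituting into the budget: x* = 5 + 0.5·(M − 5·p_x − 8·p_y)/p_x, and y* = 8 + 0.5·(…)/p_y.
Discretionary income = 192 − 5·1.4 − 8·12 = 89; y* = 8 + 0.5·89/12 = 11.7083.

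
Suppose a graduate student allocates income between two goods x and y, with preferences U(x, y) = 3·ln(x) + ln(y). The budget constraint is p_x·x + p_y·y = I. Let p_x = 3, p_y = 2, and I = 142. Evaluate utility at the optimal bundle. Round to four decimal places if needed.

The MRS is 3·y/x. Set MRS = p_x/p_y.
Rearranging, p_y·y = (1/3)·p_x·x. Substituting into the budget gives p_x·x·(1 + (1/3)) = I.
Demand: x*(p_x,p_y,I) = 0.75·I/p_x and y* = 0.25·I/p_y.
At p_x=3, p_y=2, I=142: x* = 0.75·142/3 = 35.5, y* = 17.75.
Utility at the optimum: U(35.5, 17.75) = 13.585.

V = 13.585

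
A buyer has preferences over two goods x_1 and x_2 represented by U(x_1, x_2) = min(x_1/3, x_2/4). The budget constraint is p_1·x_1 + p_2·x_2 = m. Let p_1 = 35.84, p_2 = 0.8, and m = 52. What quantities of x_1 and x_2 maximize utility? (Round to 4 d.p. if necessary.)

With perfect complements, no substitution: consume in ratio x_1:x_2 = 3:4.
Budget: p_1·x_1 + p_2·(4/3)·x_1 = m, so (3·p_1 + 4·p_2)·x_1 = 3·m.
Demand: x_1*(p_1,p_2,m) = 3·m/(3·p_1 + 4·p_2), x_2* = 4·m/(3·p_1 + 4·p_2).
Here 3·35.84 + 4·0.8 = 110.72, giving x_1* = 1.409 and x_2* = 1.8786.

x_1* = 1.409, x_2* = 1.8786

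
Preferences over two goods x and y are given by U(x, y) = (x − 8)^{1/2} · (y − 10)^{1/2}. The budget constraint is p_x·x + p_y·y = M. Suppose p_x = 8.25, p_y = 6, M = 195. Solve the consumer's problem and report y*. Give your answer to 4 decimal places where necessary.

y* = 15.75

Discretionary income = 195 − 8·8.25 − 10·6 = 69; y* = 10 + 0.5·69/6 = 15.75.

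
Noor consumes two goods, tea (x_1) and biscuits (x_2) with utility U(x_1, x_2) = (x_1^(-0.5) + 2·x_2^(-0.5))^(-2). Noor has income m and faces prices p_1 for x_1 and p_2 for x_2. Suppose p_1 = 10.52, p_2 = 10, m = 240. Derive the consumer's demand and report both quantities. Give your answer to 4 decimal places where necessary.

x_1* = 8.9088, x_2* = 14.6279

With the ratio pinned down, the budget gives x_1* = m/(p_1 + p_2·(x_2/x_1)) and x_2* = (x_2/x_1)·x_1*.
Numerically x_2/x_1 = 1.641965, so x_1* = 240/(10.52 + 10·1.641965) = 8.9088 and x_2* = 1.641965·8.9088 = 14.6279.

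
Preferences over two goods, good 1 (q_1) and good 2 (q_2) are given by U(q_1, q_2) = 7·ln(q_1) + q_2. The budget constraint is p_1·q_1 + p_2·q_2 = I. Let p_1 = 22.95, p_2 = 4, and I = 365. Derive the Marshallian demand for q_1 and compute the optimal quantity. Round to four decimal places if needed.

q_1* = 1.22

So q_1*(p_1,p_2) = 7·p_2/p_1, independent of income; and q_2* = (I − 7·p_2)/p_2.
At the given prices: q_1* = 7·4/22.95 = 1.22.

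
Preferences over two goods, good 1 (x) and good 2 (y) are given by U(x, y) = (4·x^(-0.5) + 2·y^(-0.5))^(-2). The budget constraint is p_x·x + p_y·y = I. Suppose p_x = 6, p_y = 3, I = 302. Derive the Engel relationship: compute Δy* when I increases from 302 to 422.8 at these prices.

Δy* = 13.4222

From the CES first-order condition, 2·(y/x)^(1.5) = p_x/p_y.
Hence y/x = ((1/2)·p_x/p_y)^(1/(1.5)), i.e. raised to the 2/3 power.
Substitute y = (y/x)·x into the budget: x* = I/(p_x + p_y·(y/x)).
Numerically y/x = 1, so x* = 302/(6 + 3·1) = 33.5556 and y* = 1·33.5556 = 33.5556.
At I' = 422.8: y* = 46.9778. Change: 46.9778 − 33.5556 = 13.4222.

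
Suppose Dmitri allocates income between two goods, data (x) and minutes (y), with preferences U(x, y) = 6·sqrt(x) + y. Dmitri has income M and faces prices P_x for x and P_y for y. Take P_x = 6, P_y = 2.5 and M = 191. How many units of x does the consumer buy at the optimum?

Set MRS = P_x/P_y: 3·x^(−1/2) = P_x/P_y.
Thus x* = (3·P_y/P_x)² — independent of M — with the rest of income spent on y.
Plugging in: x* = (3·2.5/6)² = 1.5625.

x* = 1.5625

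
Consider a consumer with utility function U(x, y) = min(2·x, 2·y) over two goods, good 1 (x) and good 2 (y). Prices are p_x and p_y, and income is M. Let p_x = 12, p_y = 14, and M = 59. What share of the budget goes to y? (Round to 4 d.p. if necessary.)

share on y = 0.5385

Leontief preferences: the optimum is at the kink where x/2 = y/2, i.e. y = x.
Budget: p_x·x + p_y·x = M, so (2·p_x + 2·p_y)·x = 2·M.
Demand: x*(p_x,p_y,M) = 2·M/(2·p_x + 2·p_y), y* = 2·M/(2·p_x + 2·p_y).
Here 2·12 + 2·14 = 52, giving x* = 2.2692 and y* = 2.2692.
Expenditure on y: 14·2.2692 = 31.7692; share = 0.5385.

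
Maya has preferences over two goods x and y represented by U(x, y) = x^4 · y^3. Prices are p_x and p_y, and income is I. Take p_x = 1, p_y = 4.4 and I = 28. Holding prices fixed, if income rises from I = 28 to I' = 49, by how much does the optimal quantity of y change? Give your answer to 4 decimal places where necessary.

Δy* = 2.0455

MU_x/MU_y = (4·y)/(3·x); tangency sets this equal to p_x/p_y.
So 4·p_y·y = 3·p_x·x; combined with the budget, a share 4/7 of income goes to x.
Demand: x*(p_x,p_y,I) = 4/7·I/p_x and y* = 3/7·I/p_y.
At p_x=1, p_y=4.4, I=28: y* = 3/7·28/4.4 = 2.7273.
At I' = 49: y* = 4.7727. Change: 4.7727 − 2.7273 = 2.0455.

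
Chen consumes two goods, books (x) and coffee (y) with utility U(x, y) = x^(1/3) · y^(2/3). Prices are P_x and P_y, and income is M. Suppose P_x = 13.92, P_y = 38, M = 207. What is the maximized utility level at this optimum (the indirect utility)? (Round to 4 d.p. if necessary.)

The MRS is (1/2)·y/x. Set MRS = P_x/P_y.
So 1/3·P_y·y = 2/3·P_x·x; combined with the budget, a share 1/3 of income goes to x.
Demand: x*(P_x,P_y,M) = 1/3·M/P_x and y* = 2/3·M/P_y.
At P_x=13.92, P_y=38, M=207: x* = 1/3·207/13.92 = 4.9569, y* = 3.6316.
Utility at the optimum: U(4.9569, 3.6316) = 4.0284.

V = 4.0284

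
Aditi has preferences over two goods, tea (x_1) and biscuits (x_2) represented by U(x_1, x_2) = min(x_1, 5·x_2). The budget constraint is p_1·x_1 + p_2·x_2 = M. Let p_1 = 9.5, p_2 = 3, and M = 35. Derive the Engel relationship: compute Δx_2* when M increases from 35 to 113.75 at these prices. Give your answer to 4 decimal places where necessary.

Δx_2* = 1.5594

Leontief preferences: the optimum is at the kink where x_1/5 = x_2/1, i.e. x_2 = (1/5)·x_1.
Budget: p_1·x_1 + p_2·(1/5)·x_1 = M, so (5·p_1 + p_2)·x_1 = 5·M.
Demand: x_1*(p_1,p_2,M) = 5·M/(5·p_1 + p_2), x_2* = M/(5·p_1 + p_2).
Here 5·9.5 + 3 = 50.5, giving x_2* = 0.6931.
At M' = 113.75: x_2* = 2.2525. Change: 2.2525 − 0.6931 = 1.5594.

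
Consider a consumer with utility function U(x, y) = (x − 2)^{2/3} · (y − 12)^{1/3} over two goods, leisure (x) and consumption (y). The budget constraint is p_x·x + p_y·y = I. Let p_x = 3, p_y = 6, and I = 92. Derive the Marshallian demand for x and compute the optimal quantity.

x* = 5.1111

Let x' = x−2, y' = y−12. MRS = 2·y'/x' = p_x/p_y.
Substituting into the budget: x* = 2 + 2/3·(I − 2·p_x − 12·p_y)/p_x, and y* = 12 + 1/3·(…)/p_y.
Discretionary income = 92 − 2·3 − 12·6 = 14; x* = 2 + 2/3·14/3 = 5.1111.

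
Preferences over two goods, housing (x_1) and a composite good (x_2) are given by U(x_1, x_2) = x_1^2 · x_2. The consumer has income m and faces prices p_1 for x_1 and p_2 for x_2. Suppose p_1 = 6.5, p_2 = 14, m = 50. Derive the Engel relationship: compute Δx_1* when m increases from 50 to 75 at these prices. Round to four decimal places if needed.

MU_x_1/MU_x_2 = (2·x_2)/(x_1); tangency sets this equal to p_1/p_2.
So 2·p_2·x_2 = p_1·x_1; combined with the budget, a share 2/3 of income goes to x_1.
Demand: x_1*(p_1,p_2,m) = 2/3·m/p_1 and x_2* = 1/3·m/p_2.
At p_1=6.5, p_2=14, m=50: x_1* = 2/3·50/6.5 = 5.1282.
At m' = 75: x_1* = 7.6923. Change: 7.6923 − 5.1282 = 2.5641.

Δx_1* = 2.5641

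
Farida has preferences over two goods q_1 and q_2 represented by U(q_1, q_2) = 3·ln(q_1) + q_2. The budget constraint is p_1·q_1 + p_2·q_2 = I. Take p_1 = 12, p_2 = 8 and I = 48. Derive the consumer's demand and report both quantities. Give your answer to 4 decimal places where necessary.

q_1* = 2, q_2* = 3

MU_q_1 = 3/q_1, MU_q_2 = 1. Tangency: 3/q_1 = p_1/p_2.
So q_1*(p_1,p_2) = 3·p_2/p_1, independent of income; and q_2* = (I − 3·p_2)/p_2.
At the given prices: q_1* = 3·8/12 = 2, and q_2* = 3.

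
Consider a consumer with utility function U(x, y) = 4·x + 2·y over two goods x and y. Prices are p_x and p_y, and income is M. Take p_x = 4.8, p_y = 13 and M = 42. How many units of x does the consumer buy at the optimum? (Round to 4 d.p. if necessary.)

x gives more utility per dollar, so spend all income on x: x* = M/p_x, y* = 0.
Numerically: x* = 8.75, y* = 0.

x* = 8.75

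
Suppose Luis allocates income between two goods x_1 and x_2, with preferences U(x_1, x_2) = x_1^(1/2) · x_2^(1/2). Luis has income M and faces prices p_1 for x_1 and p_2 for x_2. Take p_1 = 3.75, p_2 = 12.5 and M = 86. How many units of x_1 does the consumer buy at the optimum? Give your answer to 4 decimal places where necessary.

At p_1=3.75, p_2=12.5, M=86: x_1* = 0.5·86/3.75 = 11.4667.

x_1* = 11.4667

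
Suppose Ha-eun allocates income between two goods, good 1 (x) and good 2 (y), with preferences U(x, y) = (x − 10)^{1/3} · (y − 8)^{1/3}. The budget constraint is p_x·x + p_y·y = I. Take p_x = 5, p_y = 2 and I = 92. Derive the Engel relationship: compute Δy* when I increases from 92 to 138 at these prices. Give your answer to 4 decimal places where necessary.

Δy* = 11.5

This is Cobb-Douglas in (x−10, y−8): tangency gives 1/3·p_y·(y−8) = 1/3·p_x·(x−10).
Substituting into the budget: x* = 10 + 0.5·(I − 10·p_x − 8·p_y)/p_x, and y* = 8 + 0.5·(…)/p_y.
Discretionary income = 92 − 10·5 − 8·2 = 26; y* = 8 + 0.5·26/2 = 14.5.
At I' = 138: y* = 26. Change: 26 − 14.5 = 11.5.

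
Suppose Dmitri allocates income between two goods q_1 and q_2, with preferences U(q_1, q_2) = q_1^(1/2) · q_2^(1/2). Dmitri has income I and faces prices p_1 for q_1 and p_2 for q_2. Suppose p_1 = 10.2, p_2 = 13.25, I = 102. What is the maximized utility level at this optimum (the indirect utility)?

V = 4.3869

The MRS is q_2/q_1. Set MRS = p_1/p_2.
So 0.5·p_2·q_2 = 0.5·p_1·q_1; combined with the budget, a share 0.5 of income goes to q_1.
Demand: q_1*(p_1,p_2,I) = 0.5·I/p_1 and q_2* = 0.5·I/p_2.
At p_1=10.2, p_2=13.25, I=102: q_1* = 0.5·102/10.2 = 5, q_2* = 3.8491.
Utility at the optimum: U(5, 3.8491) = 4.3869.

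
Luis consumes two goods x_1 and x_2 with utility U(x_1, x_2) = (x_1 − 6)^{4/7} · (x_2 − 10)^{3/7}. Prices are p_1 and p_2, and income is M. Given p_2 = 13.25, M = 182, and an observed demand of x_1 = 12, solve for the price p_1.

This is Cobb-Douglas in (x_1−6, x_2−10): tangency gives 4/7·p_2·(x_2−10) = 3/7·p_1·(x_1−6).
Substituting into the budget: x_1* = 6 + 4/7·(M − 6·p_1 − 10·p_2)/p_1, and x_2* = 10 + 3/7·(…)/p_2.
Set x_1* = 12 in the demand function and solve for p_1: p_1 = 3.

p_1 = 3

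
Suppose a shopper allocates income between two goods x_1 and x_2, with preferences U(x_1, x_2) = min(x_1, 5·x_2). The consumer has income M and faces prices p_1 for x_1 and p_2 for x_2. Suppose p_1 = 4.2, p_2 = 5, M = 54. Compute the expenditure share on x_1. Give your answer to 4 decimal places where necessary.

share on x_1 = 0.8077

Leontief preferences: the optimum is at the kink where x_1/5 = x_2/1, i.e. x_2 = (1/5)·x_1.
Budget: p_1·x_1 + p_2·(1/5)·x_1 = M, so (5·p_1 + p_2)·x_1 = 5·M.
Demand: x_1*(p_1,p_2,M) = 5·M/(5·p_1 + p_2), x_2* = M/(5·p_1 + p_2).
Here 5·4.2 + 5 = 26, giving x_1* = 10.3846 and x_2* = 2.0769.
Expenditure on x_1: 4.2·10.3846 = 43.6154; share = 0.8077.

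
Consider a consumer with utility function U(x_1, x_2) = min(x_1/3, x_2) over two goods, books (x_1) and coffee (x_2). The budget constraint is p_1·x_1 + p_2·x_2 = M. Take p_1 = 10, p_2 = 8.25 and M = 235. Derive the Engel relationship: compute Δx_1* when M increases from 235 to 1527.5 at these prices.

Leontief preferences: the optimum is at the kink where x_1/3 = x_2/1, i.e. x_2 = (1/3)·x_1.
Budget: p_1·x_1 + p_2·(1/3)·x_1 = M, so (3·p_1 + p_2)·x_1 = 3·M.
Demand: x_1*(p_1,p_2,M) = 3·M/(3·p_1 + p_2), x_2* = M/(3·p_1 + p_2).
Here 3·10 + 8.25 = 38.25, giving x_1* = 18.4314.
At M' = 1527.5: x_1* = 119.8039. Change: 119.8039 − 18.4314 = 101.3725.

Δx_1* = 101.3725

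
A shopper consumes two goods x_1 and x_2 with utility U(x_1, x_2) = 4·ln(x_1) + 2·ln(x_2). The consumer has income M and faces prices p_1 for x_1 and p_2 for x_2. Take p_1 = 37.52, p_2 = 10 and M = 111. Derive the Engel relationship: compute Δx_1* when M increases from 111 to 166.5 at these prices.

MU_x_1/MU_x_2 = (4·x_2)/(2·x_1); tangency sets this equal to p_1/p_2.
So 4·p_2·x_2 = 2·p_1·x_1; combined with the budget, a share 2/3 of income goes to x_1.
Demand: x_1*(p_1,p_2,M) = 2/3·M/p_1 and x_2* = 1/3·M/p_2.
At p_1=37.52, p_2=10, M=111: x_1* = 2/3·111/37.52 = 1.9723.
At M' = 166.5: x_1* = 2.9584. Change: 2.9584 − 1.9723 = 0.9861.

Δx_1* = 0.9861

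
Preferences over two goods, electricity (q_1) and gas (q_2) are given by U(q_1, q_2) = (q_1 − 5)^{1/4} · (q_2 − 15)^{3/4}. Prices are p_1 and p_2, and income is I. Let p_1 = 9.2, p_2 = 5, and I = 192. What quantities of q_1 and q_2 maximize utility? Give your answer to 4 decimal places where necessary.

This is Cobb-Douglas in (q_1−5, q_2−15): tangency gives 0.25·p_2·(q_2−15) = 0.75·p_1·(q_1−5).
After buying the subsistence bundle (5, 15), a share 0.25 of the remaining income goes to q_1: q_1* = 5 + 0.25·(I − 5p_1 − 15p_2)/p_1.
Discretionary income = 192 − 5·9.2 − 15·5 = 71; q_1* = 5 + 0.25·71/9.2 = 6.9293; q_2* = 15 + 0.75·71/5 = 25.65.

q_1* = 6.9293, q_2* = 25.65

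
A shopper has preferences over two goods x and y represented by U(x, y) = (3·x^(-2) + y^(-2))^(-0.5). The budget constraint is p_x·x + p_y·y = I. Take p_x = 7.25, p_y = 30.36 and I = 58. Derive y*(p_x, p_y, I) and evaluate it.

y* = 1.2285

Numerically y/x = 0.430168, so x* = 58/(7.25 + 30.36·0.430168) = 2.8557 and y* = 0.430168·2.8557 = 1.2285.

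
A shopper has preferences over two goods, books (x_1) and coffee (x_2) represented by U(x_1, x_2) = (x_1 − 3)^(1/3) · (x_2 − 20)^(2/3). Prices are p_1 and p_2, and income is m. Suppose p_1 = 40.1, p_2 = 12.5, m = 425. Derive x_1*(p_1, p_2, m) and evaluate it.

x_1* = 3.4547

Let x_1' = x_1−3, x_2' = x_2−20. MRS = (1/2)·x_2'/x_1' = p_1/p_2.
Substituting into the budget: x_1* = 3 + 1/3·(m − 3·p_1 − 20·p_2)/p_1, and x_2* = 20 + 2/3·(…)/p_2.
Discretionary income = 425 − 3·40.1 − 20·12.5 = 54.7; x_1* = 3 + 1/3·54.7/40.1 = 3.4547.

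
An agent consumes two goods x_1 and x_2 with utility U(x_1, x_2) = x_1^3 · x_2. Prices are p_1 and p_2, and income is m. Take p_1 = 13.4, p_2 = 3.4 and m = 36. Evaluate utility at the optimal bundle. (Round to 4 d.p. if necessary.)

V = 21.6541

MU_x_1/MU_x_2 = (3·x_2)/(x_1); tangency sets this equal to p_1/p_2.
So 3·p_2·x_2 = p_1·x_1; combined with the budget, a share 0.75 of income goes to x_1.
Demand: x_1*(p_1,p_2,m) = 0.75·m/p_1 and x_2* = 0.25·m/p_2.
At p_1=13.4, p_2=3.4, m=36: x_1* = 0.75·36/13.4 = 2.0149, x_2* = 2.6471.
Utility at the optimum: U(2.0149, 2.6471) = 21.6541.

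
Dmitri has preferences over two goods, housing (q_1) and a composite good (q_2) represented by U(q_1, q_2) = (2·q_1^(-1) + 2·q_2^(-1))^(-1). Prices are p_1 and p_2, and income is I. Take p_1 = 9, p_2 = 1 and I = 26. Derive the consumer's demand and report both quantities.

MRS = MU_q_1/MU_q_2 = (q_2/q_1)^(2). Set equal to p_1/p_2.
Solve for the ratio: q_2/q_1 = [p_1/p_2]^(0.5).
With the ratio pinned down, the budget gives q_1* = I/(p_1 + p_2·(q_2/q_1)) and q_2* = (q_2/q_1)·q_1*.
Numerically q_2/q_1 = 3, so q_1* = 26/(9 + 1·3) = 2.1667 and q_2* = 3·2.1667 = 6.5.

q_1* = 2.1667, q_2* = 6.5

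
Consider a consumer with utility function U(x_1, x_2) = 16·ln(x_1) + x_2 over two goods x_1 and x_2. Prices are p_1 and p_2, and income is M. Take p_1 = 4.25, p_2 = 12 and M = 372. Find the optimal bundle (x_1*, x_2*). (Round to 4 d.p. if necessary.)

x_1* = 45.1765, x_2* = 15

MU_x_1 = 16/x_1, MU_x_2 = 1. Tangency: 16/x_1 = p_1/p_2.
So x_1*(p_1,p_2) = 16·p_2/p_1, independent of income; and x_2* = (M − 16·p_2)/p_2.
At the given prices: x_1* = 16·12/4.25 = 45.1765, and x_2* = 15.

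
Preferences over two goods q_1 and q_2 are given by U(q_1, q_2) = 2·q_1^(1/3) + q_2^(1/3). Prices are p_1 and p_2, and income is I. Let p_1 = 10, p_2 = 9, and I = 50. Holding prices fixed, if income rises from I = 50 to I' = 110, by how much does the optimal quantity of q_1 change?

Δq_1* = 4.371

MRS = MU_q_1/MU_q_2 = 2·(q_2/q_1)^(2/3). Set equal to p_1/p_2.
Solve for the ratio: q_2/q_1 = [(1/2)·p_1/p_2]^(1.5).
With the ratio pinned down, the budget gives q_1* = I/(p_1 + p_2·(q_2/q_1)) and q_2* = (q_2/q_1)·q_1*.
Numerically q_2/q_1 = 0.414087, so q_1* = 50/(10 + 9·0.414087) = 3.6425.
At I' = 110: q_1* = 8.0135. Change: 8.0135 − 3.6425 = 4.371.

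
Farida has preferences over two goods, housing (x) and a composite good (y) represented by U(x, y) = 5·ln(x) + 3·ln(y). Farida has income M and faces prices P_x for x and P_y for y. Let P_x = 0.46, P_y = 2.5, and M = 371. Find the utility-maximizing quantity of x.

x* = 504.0761

At P_x=0.46, P_y=2.5, M=371: x* = 0.625·371/0.46 = 504.0761.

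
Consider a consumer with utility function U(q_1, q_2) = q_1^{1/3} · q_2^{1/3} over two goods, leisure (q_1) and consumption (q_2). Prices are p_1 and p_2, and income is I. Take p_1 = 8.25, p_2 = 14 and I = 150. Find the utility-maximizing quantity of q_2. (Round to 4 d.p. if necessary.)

q_2* = 5.3571

Tangency: MRS = q_2/q_1 = p_1/p_2.
So 1/3·p_2·q_2 = 1/3·p_1·q_1; combined with the budget, a share 0.5 of income goes to q_1.
Demand: q_1*(p_1,p_2,I) = 0.5·I/p_1 and q_2* = 0.5·I/p_2.
At p_1=8.25, p_2=14, I=150: q_2* = 0.5·150/14 = 5.3571.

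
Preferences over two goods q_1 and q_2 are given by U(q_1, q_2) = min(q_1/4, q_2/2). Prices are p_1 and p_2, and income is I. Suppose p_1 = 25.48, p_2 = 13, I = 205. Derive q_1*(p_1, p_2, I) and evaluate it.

q_1* = 6.4103

Leontief preferences: the optimum is at the kink where q_1/4 = q_2/2, i.e. q_2 = (1/2)·q_1.
Budget: p_1·q_1 + p_2·(1/2)·q_1 = I, so (4·p_1 + 2·p_2)·q_1 = 4·I.
Demand: q_1*(p_1,p_2,I) = 4·I/(4·p_1 + 2·p_2), q_2* = 2·I/(4·p_1 + 2·p_2).
Here 4·25.48 + 2·13 = 127.92, giving q_1* = 6.4103.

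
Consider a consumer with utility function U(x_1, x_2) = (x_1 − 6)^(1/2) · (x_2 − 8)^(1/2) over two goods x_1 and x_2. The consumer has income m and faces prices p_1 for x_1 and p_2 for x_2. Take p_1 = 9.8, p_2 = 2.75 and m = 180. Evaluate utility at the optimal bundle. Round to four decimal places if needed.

MRS = (x_2−8)/(x_1−6). Tangency with p_1/p_2 gives x_2−8 = (p_1/p_2)·(x_1−6).
After buying the subsistence bundle (6, 8), a share 0.5 of the remaining income goes to x_1: x_1* = 6 + 0.5·(m − 6p_1 − 8p_2)/p_1.
Discretionary income = 180 − 6·9.8 − 8·2.75 = 99.2; x_1* = 6 + 0.5·99.2/9.8 = 11.0612; x_2* = 8 + 0.5·99.2/2.75 = 26.0364.
Utility at the optimum: U(11.0612, 26.0364) = 9.5544.

V = 9.5544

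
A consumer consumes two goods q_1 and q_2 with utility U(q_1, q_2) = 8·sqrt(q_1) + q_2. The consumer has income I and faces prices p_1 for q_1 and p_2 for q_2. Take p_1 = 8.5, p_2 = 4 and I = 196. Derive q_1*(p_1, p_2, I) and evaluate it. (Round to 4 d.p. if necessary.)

q_1* = 3.5433

MU_q_1 = 4/√q_1, MU_q_2 = 1. Tangency: 4/√q_1 = p_1/p_2.
Solve: √q_1 = 4·p_2/p_1, so q_1*(p_1,p_2) = (4·p_2/p_1)², and q_2* = (I − p_1·q_1*)/p_2.
Plugging in: q_1* = (4·4/8.5)² = 3.5433.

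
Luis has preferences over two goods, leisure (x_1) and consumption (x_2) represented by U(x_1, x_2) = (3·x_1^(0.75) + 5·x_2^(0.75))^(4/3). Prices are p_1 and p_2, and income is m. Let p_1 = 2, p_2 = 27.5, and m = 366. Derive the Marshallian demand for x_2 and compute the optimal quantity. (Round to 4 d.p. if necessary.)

Substitute x_2 = (x_2/x_1)·x_1 into the budget: x_1* = m/(p_1 + p_2·(x_2/x_1)).
Numerically x_2/x_1 = 0.000216, so x_1* = 366/(2 + 27.5·0.000216) = 182.4584 and x_2* = 0.000216·182.4584 = 0.0394.

x_2* = 0.0394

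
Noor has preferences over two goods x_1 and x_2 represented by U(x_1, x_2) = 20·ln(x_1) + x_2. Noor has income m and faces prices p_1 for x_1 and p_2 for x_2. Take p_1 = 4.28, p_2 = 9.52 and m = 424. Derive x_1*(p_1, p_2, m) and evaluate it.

MU_x_1 = 20/x_1, MU_x_2 = 1. Tangency: 20/x_1 = p_1/p_2.
So x_1*(p_1,p_2) = 20·p_2/p_1, independent of income; and x_2* = (m − 20·p_2)/p_2.
At the given prices: x_1* = 20·9.52/4.28 = 44.486.

x_1* = 44.486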